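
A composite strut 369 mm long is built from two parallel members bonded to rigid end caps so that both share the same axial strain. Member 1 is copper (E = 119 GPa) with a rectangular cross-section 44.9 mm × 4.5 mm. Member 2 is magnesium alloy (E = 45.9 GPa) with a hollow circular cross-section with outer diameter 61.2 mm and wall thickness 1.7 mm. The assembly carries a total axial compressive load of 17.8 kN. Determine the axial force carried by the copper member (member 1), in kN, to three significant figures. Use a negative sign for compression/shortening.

A_1 = 202 mm².
A_2 = 317.8 mm².
Equal strain + equilibrium ⇒ each member carries load in proportion to AE: A₁E₁ = 24040000 N, A₂E₂ = 14590000 N, ΣAE = 38630000 N.
F₁ = P·A₁E₁/ΣAE = -17800·24040000/38630000 = -11080 N.

-11.1 kN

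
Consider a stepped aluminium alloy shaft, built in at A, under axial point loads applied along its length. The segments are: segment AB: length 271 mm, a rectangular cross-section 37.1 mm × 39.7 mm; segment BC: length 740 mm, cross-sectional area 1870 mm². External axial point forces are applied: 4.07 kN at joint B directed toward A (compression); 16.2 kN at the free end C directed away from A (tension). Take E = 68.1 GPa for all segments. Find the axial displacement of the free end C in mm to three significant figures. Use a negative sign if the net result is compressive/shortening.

0.127 mm

Internal axial forces (sectioning from the free end, tension +): N_BC = 16.2 kN, N_AB = 12.13 kN.
A_AB = 1473 mm².
δ_AB = 12130·271/(1473·68100) = 0.03277 mm
δ_BC = 16200·740/(1870·68100) = 0.09414 mm
δ = Σδ_i = 0.1269 mm.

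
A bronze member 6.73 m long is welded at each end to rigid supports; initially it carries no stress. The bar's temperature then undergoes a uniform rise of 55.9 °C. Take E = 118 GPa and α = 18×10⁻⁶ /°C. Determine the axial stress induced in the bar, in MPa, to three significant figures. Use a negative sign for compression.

Free thermal expansion αLΔT = 18e-6 · 6730 · 55.9 = 6.772 mm.
The walls impose strain ε = −(6.772)/6730 = -1.0062e-03; σ = Eε = 118000 · -1.0062e-03 = -118.7 MPa.

-119 MPa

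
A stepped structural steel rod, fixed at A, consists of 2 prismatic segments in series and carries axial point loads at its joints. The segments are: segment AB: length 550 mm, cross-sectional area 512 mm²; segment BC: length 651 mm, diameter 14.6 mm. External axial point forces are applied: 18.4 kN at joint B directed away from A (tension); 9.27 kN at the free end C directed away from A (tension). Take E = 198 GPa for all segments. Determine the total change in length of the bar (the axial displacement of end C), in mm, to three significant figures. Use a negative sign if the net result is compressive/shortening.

Internal axial forces (sectioning from the free end, tension +): N_BC = 9.27 kN, N_AB = 27.67 kN.
A_BC = 167.4 mm².
δ_AB = 27670·550/(512·198000) = 0.1501 mm
δ_BC = 9270·651/(167.4·198000) = 0.1821 mm
δ = Σδ_i = 0.3322 mm.

0.332 mm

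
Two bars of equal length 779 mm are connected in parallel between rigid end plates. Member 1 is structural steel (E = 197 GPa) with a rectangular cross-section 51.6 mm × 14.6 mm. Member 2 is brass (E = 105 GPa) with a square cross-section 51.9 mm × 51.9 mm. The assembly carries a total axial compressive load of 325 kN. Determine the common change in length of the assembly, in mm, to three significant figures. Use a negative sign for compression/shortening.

-0.587 mm

A_1 = 753.4 mm².
A_2 = 2694 mm².
Equal strain + equilibrium ⇒ each member carries load in proportion to AE: A₁E₁ = 148400000 N, A₂E₂ = 282800000 N, ΣAE = 431200000 N.
δ = PL/ΣAE = -325000·779/431200000 = -0.5871 mm.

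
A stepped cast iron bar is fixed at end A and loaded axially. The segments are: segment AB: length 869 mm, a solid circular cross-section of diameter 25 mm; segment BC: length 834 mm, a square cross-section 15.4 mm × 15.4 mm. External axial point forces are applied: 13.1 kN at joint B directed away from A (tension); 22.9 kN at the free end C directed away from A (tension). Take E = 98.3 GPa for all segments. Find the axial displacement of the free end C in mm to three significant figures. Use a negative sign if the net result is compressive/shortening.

1.47 mm

Internal axial forces (sectioning from the free end, tension +): N_BC = 22.9 kN, N_AB = 36 kN.
A_AB = 490.9 mm².
A_BC = 237.2 mm².
δ_AB = 36000·869/(490.9·98300) = 0.6483 mm
δ_BC = 22900·834/(237.2·98300) = 0.8192 mm
δ = Σδ_i = 1.468 mm.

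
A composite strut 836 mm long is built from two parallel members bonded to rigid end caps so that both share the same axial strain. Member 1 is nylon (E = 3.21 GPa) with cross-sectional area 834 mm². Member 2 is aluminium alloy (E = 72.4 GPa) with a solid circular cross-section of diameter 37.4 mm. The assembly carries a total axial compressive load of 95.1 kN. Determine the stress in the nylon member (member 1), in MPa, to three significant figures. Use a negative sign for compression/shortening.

A_2 = 1099 mm².
Equal strain + equilibrium ⇒ each member carries load in proportion to AE: A₁E₁ = 2677000 N, A₂E₂ = 79540000 N, ΣAE = 82210000 N.
σ₁ = P·E₁/ΣAE = -95100·3210/82210000 = -3.713 MPa.

-3.71 MPa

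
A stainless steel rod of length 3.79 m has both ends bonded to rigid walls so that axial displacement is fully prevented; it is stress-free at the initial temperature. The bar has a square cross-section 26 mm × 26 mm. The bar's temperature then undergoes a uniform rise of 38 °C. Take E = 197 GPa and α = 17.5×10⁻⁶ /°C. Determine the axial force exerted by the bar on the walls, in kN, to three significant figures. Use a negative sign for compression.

Free thermal expansion αLΔT = 17.5e-6 · 3790 · 38 = 2.52 mm.
The walls impose strain ε = −(2.52)/3790 = -6.6500e-04; σ = Eε = 197000 · -6.6500e-04 = -131 MPa.
Wall reaction R = σ·A = -131·676 = -88560 N = -88.56 kN.

-88.6 kN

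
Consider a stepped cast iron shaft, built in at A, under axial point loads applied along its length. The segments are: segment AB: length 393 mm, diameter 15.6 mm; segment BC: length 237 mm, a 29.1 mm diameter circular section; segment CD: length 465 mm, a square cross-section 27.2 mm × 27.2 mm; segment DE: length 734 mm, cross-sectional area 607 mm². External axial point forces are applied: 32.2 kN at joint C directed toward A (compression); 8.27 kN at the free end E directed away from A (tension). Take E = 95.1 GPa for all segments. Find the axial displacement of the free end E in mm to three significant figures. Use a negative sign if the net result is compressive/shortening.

-0.447 mm

Internal axial forces (sectioning from the free end, tension +): N_DE = 8.27 kN, N_CD = 8.27 kN, N_BC = -23.93 kN, N_AB = -23.93 kN.
A_AB = 191.1 mm².
A_BC = 665.1 mm².
A_CD = 739.8 mm².
δ_AB = -23930·393/(191.1·95100) = -0.5174 mm
δ_BC = -23930·237/(665.1·95100) = -0.08967 mm
δ_CD = 8270·465/(739.8·95100) = 0.05466 mm
δ_DE = 8270·734/(607·95100) = 0.1052 mm
δ = Σδ_i = -0.4472 mm.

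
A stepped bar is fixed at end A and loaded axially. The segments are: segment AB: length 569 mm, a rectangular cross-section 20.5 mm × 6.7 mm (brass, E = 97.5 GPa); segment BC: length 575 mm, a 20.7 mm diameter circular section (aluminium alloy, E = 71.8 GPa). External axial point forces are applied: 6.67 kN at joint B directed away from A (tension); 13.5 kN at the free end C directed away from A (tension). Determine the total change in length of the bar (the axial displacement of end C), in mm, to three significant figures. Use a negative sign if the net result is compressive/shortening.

1.18 mm

Internal axial forces (sectioning from the free end, tension +): N_BC = 13.5 kN, N_AB = 20.17 kN.
A_AB = 137.3 mm².
A_BC = 336.5 mm².
δ_AB = 20170·569/(137.3·97500) = 0.857 mm
δ_BC = 13500·575/(336.5·71800) = 0.3213 mm
δ = Σδ_i = 1.178 mm.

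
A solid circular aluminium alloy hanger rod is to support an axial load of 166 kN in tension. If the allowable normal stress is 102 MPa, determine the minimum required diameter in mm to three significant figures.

45.5 mm

Required area A ≥ P/σ_allow = 166000/102 = 1627 mm².
For a solid circular section, d ≥ √(4A/π) = 45.52 mm.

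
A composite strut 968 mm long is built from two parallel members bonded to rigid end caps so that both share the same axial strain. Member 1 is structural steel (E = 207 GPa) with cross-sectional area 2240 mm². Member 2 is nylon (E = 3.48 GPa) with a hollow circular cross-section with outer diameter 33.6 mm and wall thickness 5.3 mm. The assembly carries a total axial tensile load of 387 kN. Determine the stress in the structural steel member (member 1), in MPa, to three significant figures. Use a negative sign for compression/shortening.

172 MPa

A_2 = 471.2 mm².
Equal strain + equilibrium ⇒ each member carries load in proportion to AE: A₁E₁ = 463700000 N, A₂E₂ = 1640000 N, ΣAE = 465300000 N.
σ₁ = P·E₁/ΣAE = 387000·207000/465300000 = 172.2 MPa.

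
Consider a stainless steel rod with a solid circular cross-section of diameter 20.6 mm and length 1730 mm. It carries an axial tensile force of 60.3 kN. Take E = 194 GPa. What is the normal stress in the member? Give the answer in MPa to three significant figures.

A = 333.3 mm².
σ = N/A = 60300/333.3 = 180.9 MPa.

181 MPa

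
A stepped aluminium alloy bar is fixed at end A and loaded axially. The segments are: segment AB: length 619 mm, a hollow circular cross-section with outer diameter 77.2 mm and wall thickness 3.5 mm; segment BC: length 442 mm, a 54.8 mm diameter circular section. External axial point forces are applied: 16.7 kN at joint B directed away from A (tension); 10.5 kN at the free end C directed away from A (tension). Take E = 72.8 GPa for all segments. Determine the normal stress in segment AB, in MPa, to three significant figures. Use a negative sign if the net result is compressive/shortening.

33.6 MPa

Internal axial forces (sectioning from the free end, tension +): N_BC = 10.5 kN, N_AB = 27.2 kN.
A_AB = 810.4 mm².
σ_AB = N_AB/A_AB = 27200/810.4 = 33.56 MPa.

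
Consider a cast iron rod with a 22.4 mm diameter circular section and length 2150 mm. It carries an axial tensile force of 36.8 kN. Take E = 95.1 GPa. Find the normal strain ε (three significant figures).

9.82e-04

A = 394.1 mm².
σ = N/A = 93.38 MPa; ε = σ/E = 93.38/95100 = 9.819e-04.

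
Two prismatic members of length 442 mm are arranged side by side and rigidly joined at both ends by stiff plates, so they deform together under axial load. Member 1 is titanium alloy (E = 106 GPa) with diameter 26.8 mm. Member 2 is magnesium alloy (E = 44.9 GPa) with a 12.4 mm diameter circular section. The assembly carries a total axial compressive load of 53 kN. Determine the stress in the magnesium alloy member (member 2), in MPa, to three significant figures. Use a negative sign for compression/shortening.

A_1 = 564.1 mm².
A_2 = 120.8 mm².
Equal strain + equilibrium ⇒ each member carries load in proportion to AE: A₁E₁ = 59800000 N, A₂E₂ = 5422000 N, ΣAE = 65220000 N.
σ₂ = P·E₂/ΣAE = -53000·44900/65220000 = -36.49 MPa.

-36.5 MPa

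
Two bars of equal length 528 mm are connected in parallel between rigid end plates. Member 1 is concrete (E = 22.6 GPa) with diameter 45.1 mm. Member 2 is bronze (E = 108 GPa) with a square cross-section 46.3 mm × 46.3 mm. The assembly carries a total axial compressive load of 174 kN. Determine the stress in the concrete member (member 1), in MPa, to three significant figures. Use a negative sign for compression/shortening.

-14.7 MPa

A_1 = 1598 mm².
A_2 = 2144 mm².
Equal strain + equilibrium ⇒ each member carries load in proportion to AE: A₁E₁ = 36100000 N, A₂E₂ = 231500000 N, ΣAE = 267600000 N.
σ₁ = P·E₁/ΣAE = -174000·22600/267600000 = -14.69 MPa.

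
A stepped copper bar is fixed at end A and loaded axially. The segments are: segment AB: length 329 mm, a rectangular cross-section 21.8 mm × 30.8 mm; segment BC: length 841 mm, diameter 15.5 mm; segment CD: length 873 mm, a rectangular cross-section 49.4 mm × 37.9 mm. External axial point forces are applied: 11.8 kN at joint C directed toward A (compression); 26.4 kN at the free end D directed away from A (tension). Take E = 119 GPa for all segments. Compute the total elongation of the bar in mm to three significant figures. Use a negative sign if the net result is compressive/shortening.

0.710 mm

Internal axial forces (sectioning from the free end, tension +): N_CD = 26.4 kN, N_BC = 14.6 kN, N_AB = 14.6 kN.
A_AB = 671.4 mm².
A_BC = 188.7 mm².
A_CD = 1872 mm².
δ_AB = 14600·329/(671.4·119000) = 0.06012 mm
δ_BC = 14600·841/(188.7·119000) = 0.5468 mm
δ_CD = 26400·873/(1872·119000) = 0.1034 mm
δ = Σδ_i = 0.7104 mm.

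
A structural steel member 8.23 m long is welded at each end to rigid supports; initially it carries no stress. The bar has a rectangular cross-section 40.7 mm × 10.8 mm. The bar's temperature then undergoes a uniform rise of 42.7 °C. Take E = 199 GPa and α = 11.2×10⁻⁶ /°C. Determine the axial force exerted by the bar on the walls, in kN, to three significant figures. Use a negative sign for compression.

Free thermal expansion αLΔT = 11.2e-6 · 8230 · 42.7 = 3.936 mm.
The walls impose strain ε = −(3.936)/8230 = -4.7824e-04; σ = Eε = 199000 · -4.7824e-04 = -95.17 MPa.
Wall reaction R = σ·A = -95.17·439.6 = -41830 N = -41.83 kN.

-41.8 kN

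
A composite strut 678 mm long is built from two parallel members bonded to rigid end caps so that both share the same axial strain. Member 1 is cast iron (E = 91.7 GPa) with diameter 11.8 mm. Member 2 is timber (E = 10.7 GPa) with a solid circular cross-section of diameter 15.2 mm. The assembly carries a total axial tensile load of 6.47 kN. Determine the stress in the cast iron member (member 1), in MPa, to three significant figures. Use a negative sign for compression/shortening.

A_1 = 109.4 mm².
A_2 = 181.5 mm².
Equal strain + equilibrium ⇒ each member carries load in proportion to AE: A₁E₁ = 10030000 N, A₂E₂ = 1942000 N, ΣAE = 11970000 N.
σ₁ = P·E₁/ΣAE = 6470·91700/11970000 = 49.57 MPa.

49.6 MPa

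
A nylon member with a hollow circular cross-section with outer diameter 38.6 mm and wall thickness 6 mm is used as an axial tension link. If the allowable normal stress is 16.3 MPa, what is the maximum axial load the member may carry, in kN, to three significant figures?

10.0 kN

A = 614.5 mm².
P_max = σ_allow · A = 16.3 · 614.5 = 10020 N = 10.02 kN.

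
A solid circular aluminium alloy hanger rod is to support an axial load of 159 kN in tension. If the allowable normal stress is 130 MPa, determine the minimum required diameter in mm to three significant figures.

39.5 mm

Required area A ≥ P/σ_allow = 159000/130 = 1223 mm².
For a solid circular section, d ≥ √(4A/π) = 39.46 mm.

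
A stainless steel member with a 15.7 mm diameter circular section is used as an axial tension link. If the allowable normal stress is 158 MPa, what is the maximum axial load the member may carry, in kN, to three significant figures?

30.6 kN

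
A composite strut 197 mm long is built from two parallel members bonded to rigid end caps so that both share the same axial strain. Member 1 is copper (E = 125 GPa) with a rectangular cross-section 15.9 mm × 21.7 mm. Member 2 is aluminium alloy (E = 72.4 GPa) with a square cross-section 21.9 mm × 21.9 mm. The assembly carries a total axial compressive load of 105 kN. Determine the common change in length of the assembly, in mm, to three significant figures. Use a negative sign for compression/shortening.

-0.266 mm

A_1 = 345 mm².
A_2 = 479.6 mm².
Equal strain + equilibrium ⇒ each member carries load in proportion to AE: A₁E₁ = 43130000 N, A₂E₂ = 34720000 N, ΣAE = 77850000 N.
δ = PL/ΣAE = -105000·197/77850000 = -0.2657 mm.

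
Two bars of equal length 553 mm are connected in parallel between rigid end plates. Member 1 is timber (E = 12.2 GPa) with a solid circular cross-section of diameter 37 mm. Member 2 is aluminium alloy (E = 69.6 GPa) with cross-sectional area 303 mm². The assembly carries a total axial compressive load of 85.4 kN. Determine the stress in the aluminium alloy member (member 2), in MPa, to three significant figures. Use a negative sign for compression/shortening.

A_1 = 1075 mm².
Equal strain + equilibrium ⇒ each member carries load in proportion to AE: A₁E₁ = 13120000 N, A₂E₂ = 21090000 N, ΣAE = 34210000 N.
σ₂ = P·E₂/ΣAE = -85400·69600/34210000 = -173.8 MPa.

-174 MPa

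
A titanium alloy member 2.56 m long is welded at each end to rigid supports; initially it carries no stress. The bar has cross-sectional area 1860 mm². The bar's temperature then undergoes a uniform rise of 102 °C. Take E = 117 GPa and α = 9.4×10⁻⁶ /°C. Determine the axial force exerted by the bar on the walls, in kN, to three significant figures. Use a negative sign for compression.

-209 kN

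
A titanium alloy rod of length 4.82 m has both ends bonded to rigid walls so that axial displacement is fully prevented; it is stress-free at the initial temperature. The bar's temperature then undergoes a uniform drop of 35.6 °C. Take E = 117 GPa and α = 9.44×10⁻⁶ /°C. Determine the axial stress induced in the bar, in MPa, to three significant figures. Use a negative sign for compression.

39.3 MPa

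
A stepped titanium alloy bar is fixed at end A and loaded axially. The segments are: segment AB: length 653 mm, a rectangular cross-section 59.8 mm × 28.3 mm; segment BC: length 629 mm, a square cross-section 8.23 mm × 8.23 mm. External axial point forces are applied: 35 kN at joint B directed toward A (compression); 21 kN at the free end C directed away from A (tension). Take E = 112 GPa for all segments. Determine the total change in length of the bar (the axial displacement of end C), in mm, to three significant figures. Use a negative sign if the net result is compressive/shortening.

Internal axial forces (sectioning from the free end, tension +): N_BC = 21 kN, N_AB = -14 kN.
A_AB = 1692 mm².
A_BC = 67.73 mm².
δ_AB = -14000·653/(1692·112000) = -0.04823 mm
δ_BC = 21000·629/(67.73·112000) = 1.741 mm
δ = Σδ_i = 1.693 mm.

1.69 mm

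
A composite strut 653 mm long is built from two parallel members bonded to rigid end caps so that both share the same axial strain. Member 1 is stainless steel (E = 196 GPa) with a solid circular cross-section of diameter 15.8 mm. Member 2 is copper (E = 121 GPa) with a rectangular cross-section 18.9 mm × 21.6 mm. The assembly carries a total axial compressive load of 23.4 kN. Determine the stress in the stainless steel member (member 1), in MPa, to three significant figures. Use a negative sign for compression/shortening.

-52.2 MPa

A_1 = 196.1 mm².
A_2 = 408.2 mm².
Equal strain + equilibrium ⇒ each member carries load in proportion to AE: A₁E₁ = 38430000 N, A₂E₂ = 49400000 N, ΣAE = 87830000 N.
σ₁ = P·E₁/ΣAE = -23400·196000/87830000 = -52.22 MPa.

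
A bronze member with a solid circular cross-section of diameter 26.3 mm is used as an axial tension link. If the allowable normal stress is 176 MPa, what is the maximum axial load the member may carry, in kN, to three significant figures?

A = 543.3 mm².
P_max = σ_allow · A = 176 · 543.3 = 95610 N = 95.61 kN.

95.6 kN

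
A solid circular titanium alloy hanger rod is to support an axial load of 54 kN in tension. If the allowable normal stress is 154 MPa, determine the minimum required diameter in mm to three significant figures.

21.1 mm

Required area A ≥ P/σ_allow = 54000/154 = 350.6 mm².
For a solid circular section, d ≥ √(4A/π) = 21.13 mm.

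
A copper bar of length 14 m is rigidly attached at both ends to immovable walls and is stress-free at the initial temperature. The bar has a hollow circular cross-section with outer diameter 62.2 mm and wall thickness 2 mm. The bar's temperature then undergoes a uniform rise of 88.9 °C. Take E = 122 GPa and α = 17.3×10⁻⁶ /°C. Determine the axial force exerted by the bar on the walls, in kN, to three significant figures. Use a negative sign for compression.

-71.0 kN

Free thermal expansion αLΔT = 17.3e-6 · 14000 · 88.9 = 21.53 mm.
The walls impose strain ε = −(21.53)/14000 = -1.5380e-03; σ = Eε = 122000 · -1.5380e-03 = -187.6 MPa.
Wall reaction R = σ·A = -187.6·378.2 = -70970 N = -70.97 kN.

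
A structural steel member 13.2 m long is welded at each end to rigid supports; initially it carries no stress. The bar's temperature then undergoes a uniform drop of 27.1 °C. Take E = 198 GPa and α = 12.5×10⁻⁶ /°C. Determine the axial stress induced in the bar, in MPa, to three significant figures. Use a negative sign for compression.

67.1 MPa

Free thermal expansion αLΔT = 12.5e-6 · 13200 · -27.1 = -4.471 mm.
The walls impose strain ε = −(-4.471)/13200 = 3.3875e-04; σ = Eε = 198000 · 3.3875e-04 = 67.07 MPa.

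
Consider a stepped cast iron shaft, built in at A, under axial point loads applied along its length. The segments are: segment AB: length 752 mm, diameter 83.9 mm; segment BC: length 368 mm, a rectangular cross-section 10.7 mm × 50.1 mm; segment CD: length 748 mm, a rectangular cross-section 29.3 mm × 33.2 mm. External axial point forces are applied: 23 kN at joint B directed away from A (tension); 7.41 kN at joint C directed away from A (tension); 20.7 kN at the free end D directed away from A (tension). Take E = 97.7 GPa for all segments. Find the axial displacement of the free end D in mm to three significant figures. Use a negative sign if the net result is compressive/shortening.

0.432 mm

Internal axial forces (sectioning from the free end, tension +): N_CD = 20.7 kN, N_BC = 28.11 kN, N_AB = 51.11 kN.
A_AB = 5529 mm².
A_BC = 536.1 mm².
A_CD = 972.8 mm².
δ_AB = 51110·752/(5529·97700) = 0.07116 mm
δ_BC = 28110·368/(536.1·97700) = 0.1975 mm
δ_CD = 20700·748/(972.8·97700) = 0.1629 mm
δ = Σδ_i = 0.4316 mm.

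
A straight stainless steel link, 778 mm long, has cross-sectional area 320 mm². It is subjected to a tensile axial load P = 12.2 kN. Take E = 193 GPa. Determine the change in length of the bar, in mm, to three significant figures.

0.154 mm

δ_mech = NL/(AE) = 12200·778/(320·193000) = 0.1537 mm.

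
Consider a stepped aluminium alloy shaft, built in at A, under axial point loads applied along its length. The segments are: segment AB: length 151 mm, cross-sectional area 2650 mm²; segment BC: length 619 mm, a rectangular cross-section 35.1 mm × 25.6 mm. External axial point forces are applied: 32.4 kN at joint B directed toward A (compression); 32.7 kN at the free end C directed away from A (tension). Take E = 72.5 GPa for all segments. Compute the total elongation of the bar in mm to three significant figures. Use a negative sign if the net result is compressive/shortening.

Internal axial forces (sectioning from the free end, tension +): N_BC = 32.7 kN, N_AB = 0.3 kN.
A_BC = 898.6 mm².
δ_AB = 300·151/(2650·72500) = 0.0002358 mm
δ_BC = 32700·619/(898.6·72500) = 0.3107 mm
δ = Σδ_i = 0.3109 mm.

0.311 mm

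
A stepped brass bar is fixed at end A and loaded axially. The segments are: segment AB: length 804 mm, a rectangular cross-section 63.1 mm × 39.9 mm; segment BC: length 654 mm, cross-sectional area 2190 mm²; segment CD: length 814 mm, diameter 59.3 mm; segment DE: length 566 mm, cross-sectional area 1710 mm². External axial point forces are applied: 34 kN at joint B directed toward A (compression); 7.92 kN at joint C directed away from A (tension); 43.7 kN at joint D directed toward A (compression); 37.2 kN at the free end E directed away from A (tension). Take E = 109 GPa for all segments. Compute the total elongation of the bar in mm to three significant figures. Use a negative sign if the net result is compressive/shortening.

Internal axial forces (sectioning from the free end, tension +): N_DE = 37.2 kN, N_CD = -6.5 kN, N_BC = 1.42 kN, N_AB = -32.58 kN.
A_AB = 2518 mm².
A_CD = 2762 mm².
δ_AB = -32580·804/(2518·109000) = -0.09545 mm
δ_BC = 1420·654/(2190·109000) = 0.00389 mm
δ_CD = -6500·814/(2762·109000) = -0.01758 mm
δ_DE = 37200·566/(1710·109000) = 0.113 mm
δ = Σδ_i = 0.003827 mm.

0.00383 mm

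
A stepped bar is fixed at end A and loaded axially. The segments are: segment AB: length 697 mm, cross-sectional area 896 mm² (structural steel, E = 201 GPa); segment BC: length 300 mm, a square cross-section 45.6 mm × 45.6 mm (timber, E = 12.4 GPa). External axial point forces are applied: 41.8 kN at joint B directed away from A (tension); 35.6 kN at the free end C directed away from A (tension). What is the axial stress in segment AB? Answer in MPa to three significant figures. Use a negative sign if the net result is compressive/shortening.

Internal axial forces (sectioning from the free end, tension +): N_BC = 35.6 kN, N_AB = 77.4 kN.
σ_AB = N_AB/A_AB = 77400/896 = 86.38 MPa.

86.4 MPa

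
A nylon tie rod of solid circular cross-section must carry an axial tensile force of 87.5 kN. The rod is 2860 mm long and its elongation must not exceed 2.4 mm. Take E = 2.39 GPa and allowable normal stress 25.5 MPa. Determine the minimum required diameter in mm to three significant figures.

Required area A ≥ P/σ_allow = 87500/25.5 = 3431 mm².
For a solid circular section, d ≥ √(4A/π) = 66.1 mm.
Elongation limit: A ≥ PL/(Eδ_allow) = 87500·2860/(2390·2.4) = 43630 mm² ⇒ d ≥ 235.7 mm.
The elongation limit governs.

236 mm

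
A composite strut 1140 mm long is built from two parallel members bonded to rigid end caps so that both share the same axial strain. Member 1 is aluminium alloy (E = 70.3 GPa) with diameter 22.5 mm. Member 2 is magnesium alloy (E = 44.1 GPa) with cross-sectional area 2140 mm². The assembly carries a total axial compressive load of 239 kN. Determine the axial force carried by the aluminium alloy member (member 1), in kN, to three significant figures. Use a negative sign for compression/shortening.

-54.6 kN

A_1 = 397.6 mm².
Equal strain + equilibrium ⇒ each member carries load in proportion to AE: A₁E₁ = 27950000 N, A₂E₂ = 94370000 N, ΣAE = 122300000 N.
F₁ = P·A₁E₁/ΣAE = -239000·27950000/122300000 = -54610 N.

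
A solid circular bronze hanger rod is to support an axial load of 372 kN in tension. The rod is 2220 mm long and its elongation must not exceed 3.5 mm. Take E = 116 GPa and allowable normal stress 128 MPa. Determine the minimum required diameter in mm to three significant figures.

60.8 mm

Required area A ≥ P/σ_allow = 372000/128 = 2906 mm².
For a solid circular section, d ≥ √(4A/π) = 60.83 mm.
Elongation limit: A ≥ PL/(Eδ_allow) = 372000·2220/(116000·3.5) = 2034 mm² ⇒ d ≥ 50.89 mm.
The stress limit governs.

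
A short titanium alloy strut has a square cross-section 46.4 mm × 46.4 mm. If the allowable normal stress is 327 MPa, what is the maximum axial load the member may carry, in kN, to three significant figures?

704 kN

A = 2153 mm².
P_max = σ_allow · A = 327 · 2153 = 704000 N = 704 kN.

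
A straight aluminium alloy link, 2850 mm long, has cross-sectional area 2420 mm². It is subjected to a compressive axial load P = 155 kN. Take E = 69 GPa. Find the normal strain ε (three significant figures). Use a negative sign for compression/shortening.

-9.28e-04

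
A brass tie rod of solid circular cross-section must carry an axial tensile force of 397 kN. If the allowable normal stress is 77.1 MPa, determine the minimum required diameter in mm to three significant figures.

Required area A ≥ P/σ_allow = 397000/77.1 = 5149 mm².
For a solid circular section, d ≥ √(4A/π) = 80.97 mm.

81.0 mm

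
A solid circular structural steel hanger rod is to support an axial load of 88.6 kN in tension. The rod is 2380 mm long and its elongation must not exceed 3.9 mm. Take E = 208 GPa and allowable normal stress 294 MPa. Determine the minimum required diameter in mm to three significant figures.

19.6 mm

Required area A ≥ P/σ_allow = 88600/294 = 301.4 mm².
For a solid circular section, d ≥ √(4A/π) = 19.59 mm.
Elongation limit: A ≥ PL/(Eδ_allow) = 88600·2380/(208000·3.9) = 259.9 mm² ⇒ d ≥ 18.19 mm.
The stress limit governs.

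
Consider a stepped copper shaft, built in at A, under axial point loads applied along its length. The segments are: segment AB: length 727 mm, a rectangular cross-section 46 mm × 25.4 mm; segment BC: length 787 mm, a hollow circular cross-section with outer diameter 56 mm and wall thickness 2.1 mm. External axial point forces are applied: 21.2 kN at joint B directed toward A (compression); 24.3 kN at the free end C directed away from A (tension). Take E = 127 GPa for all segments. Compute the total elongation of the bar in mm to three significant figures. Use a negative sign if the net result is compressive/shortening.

0.439 mm

Internal axial forces (sectioning from the free end, tension +): N_BC = 24.3 kN, N_AB = 3.1 kN.
A_AB = 1168 mm².
A_BC = 355.6 mm².
δ_AB = 3100·727/(1168·127000) = 0.01519 mm
δ_BC = 24300·787/(355.6·127000) = 0.4235 mm
δ = Σδ_i = 0.4387 mm.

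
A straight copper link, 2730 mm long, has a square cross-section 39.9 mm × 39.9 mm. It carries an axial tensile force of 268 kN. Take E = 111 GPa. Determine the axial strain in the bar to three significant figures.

0.00152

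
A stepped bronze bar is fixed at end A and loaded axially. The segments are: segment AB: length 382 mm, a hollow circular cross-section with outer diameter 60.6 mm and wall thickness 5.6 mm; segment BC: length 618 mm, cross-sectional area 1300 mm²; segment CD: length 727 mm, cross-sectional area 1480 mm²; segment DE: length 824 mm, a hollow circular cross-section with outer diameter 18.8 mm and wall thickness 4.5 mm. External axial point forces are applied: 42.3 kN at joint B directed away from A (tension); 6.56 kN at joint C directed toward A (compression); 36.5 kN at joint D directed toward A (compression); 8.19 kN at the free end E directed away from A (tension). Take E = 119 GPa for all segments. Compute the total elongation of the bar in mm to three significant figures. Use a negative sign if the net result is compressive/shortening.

Internal axial forces (sectioning from the free end, tension +): N_DE = 8.19 kN, N_CD = -28.31 kN, N_BC = -34.87 kN, N_AB = 7.43 kN.
A_AB = 967.6 mm².
A_DE = 202.2 mm².
δ_AB = 7430·382/(967.6·119000) = 0.02465 mm
δ_BC = -34870·618/(1300·119000) = -0.1393 mm
δ_CD = -28310·727/(1480·119000) = -0.1169 mm
δ_DE = 8190·824/(202.2·119000) = 0.2805 mm
δ = Σδ_i = 0.04901 mm.

0.0490 mm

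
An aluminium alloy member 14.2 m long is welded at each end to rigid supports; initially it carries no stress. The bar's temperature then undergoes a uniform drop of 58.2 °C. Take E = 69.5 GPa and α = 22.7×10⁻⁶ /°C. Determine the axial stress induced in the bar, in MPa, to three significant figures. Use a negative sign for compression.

91.8 MPa

Free thermal expansion αLΔT = 22.7e-6 · 14200 · -58.2 = -18.76 mm.
The walls impose strain ε = −(-18.76)/14200 = 1.3211e-03; σ = Eε = 69500 · 1.3211e-03 = 91.82 MPa.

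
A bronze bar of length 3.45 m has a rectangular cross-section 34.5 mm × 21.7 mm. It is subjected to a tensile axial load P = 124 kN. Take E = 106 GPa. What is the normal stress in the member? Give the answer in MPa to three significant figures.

A = 748.6 mm².
σ = N/A = 124000/748.6 = 165.6 MPa.

166 MPa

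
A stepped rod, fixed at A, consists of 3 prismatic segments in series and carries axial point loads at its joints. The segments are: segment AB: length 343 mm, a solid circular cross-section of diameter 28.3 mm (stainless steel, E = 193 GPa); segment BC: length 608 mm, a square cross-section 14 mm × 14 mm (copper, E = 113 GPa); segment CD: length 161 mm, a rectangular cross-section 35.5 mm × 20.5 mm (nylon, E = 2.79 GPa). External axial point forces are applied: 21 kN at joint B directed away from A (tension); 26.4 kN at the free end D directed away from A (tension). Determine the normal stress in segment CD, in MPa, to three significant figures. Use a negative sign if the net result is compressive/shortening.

36.3 MPa

Internal axial forces (sectioning from the free end, tension +): N_CD = 26.4 kN, N_BC = 26.4 kN, N_AB = 47.4 kN.
A_CD = 727.8 mm².
σ_CD = N_CD/A_CD = 26400/727.8 = 36.28 MPa.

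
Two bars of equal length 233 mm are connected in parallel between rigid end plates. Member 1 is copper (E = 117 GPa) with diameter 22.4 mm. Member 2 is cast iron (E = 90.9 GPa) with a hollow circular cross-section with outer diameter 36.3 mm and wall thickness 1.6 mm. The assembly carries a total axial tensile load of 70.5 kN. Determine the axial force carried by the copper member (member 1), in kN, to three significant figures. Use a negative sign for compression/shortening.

A_1 = 394.1 mm².
A_2 = 174.4 mm².
Equal strain + equilibrium ⇒ each member carries load in proportion to AE: A₁E₁ = 46110000 N, A₂E₂ = 15850000 N, ΣAE = 61960000 N.
F₁ = P·A₁E₁/ΣAE = 70500·46110000/61960000 = 52460 N.

52.5 kN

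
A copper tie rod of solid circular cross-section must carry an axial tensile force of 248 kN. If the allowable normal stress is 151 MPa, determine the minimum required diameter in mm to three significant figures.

45.7 mm

Required area A ≥ P/σ_allow = 248000/151 = 1642 mm².
For a solid circular section, d ≥ √(4A/π) = 45.73 mm.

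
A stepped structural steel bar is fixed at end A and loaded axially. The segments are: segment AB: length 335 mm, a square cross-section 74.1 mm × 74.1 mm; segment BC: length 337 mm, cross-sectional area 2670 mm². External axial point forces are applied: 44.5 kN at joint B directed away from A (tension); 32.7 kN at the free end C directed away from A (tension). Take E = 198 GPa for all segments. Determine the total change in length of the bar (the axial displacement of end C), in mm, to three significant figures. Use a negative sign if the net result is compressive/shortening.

Internal axial forces (sectioning from the free end, tension +): N_BC = 32.7 kN, N_AB = 77.2 kN.
A_AB = 5491 mm².
δ_AB = 77200·335/(5491·198000) = 0.02379 mm
δ_BC = 32700·337/(2670·198000) = 0.02084 mm
δ = Σδ_i = 0.04463 mm.

0.0446 mm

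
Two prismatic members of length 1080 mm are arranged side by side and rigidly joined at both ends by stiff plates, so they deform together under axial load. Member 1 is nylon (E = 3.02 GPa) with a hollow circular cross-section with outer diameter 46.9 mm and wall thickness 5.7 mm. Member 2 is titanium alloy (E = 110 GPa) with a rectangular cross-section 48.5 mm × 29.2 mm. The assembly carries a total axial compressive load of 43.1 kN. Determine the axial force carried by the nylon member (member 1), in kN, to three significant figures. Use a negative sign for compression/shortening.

A_1 = 737.8 mm².
A_2 = 1416 mm².
Equal strain + equilibrium ⇒ each member carries load in proportion to AE: A₁E₁ = 2228000 N, A₂E₂ = 155800000 N, ΣAE = 158000000 N.
F₁ = P·A₁E₁/ΣAE = -43100·2228000/158000000 = -607.7 N.

-0.608 kN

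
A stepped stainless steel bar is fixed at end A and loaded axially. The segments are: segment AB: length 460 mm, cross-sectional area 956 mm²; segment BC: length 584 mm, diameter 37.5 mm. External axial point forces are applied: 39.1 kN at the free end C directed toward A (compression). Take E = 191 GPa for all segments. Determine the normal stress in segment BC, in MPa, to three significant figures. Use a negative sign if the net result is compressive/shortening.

-35.4 MPa

Internal axial forces (sectioning from the free end, tension +): N_BC = -39.1 kN, N_AB = -39.1 kN.
A_BC = 1104 mm².
σ_BC = N_BC/A_BC = -39100/1104 = -35.4 MPa.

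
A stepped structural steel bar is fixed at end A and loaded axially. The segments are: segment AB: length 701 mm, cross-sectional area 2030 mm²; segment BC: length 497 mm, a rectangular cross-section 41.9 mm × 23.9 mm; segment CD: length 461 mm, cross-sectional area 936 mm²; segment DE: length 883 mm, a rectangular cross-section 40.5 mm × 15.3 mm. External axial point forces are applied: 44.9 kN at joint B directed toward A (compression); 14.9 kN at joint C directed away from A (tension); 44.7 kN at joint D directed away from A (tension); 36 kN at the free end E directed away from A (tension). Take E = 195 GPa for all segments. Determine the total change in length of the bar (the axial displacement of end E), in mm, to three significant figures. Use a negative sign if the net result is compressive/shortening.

Internal axial forces (sectioning from the free end, tension +): N_DE = 36 kN, N_CD = 80.7 kN, N_BC = 95.6 kN, N_AB = 50.7 kN.
A_BC = 1001 mm².
A_DE = 619.6 mm².
δ_AB = 50700·701/(2030·195000) = 0.08978 mm
δ_BC = 95600·497/(1001·195000) = 0.2433 mm
δ_CD = 80700·461/(936·195000) = 0.2038 mm
δ_DE = 36000·883/(619.6·195000) = 0.2631 mm
δ = Σδ_i = 0.8 mm.

0.800 mm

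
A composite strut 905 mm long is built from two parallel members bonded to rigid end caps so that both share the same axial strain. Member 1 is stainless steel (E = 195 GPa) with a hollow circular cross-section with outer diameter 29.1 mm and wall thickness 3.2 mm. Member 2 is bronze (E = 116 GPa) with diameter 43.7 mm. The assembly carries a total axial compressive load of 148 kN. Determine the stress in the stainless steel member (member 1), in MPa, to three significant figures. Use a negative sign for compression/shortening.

A_1 = 260.4 mm².
A_2 = 1500 mm².
Equal strain + equilibrium ⇒ each member carries load in proportion to AE: A₁E₁ = 50770000 N, A₂E₂ = 174000000 N, ΣAE = 224800000 N.
σ₁ = P·E₁/ΣAE = -148000·195000/224800000 = -128.4 MPa.

-128 MPa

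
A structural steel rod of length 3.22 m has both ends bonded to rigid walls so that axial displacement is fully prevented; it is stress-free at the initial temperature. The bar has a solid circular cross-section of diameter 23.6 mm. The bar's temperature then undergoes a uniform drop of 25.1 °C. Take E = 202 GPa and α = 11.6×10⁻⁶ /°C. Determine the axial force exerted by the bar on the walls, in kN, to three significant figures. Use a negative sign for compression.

25.7 kN

Free thermal expansion αLΔT = 11.6e-6 · 3220 · -25.1 = -0.9375 mm.
The walls impose strain ε = −(-0.9375)/3220 = 2.9116e-04; σ = Eε = 202000 · 2.9116e-04 = 58.81 MPa.
Wall reaction R = σ·A = 58.81·437.4 = 25730 N = 25.73 kN.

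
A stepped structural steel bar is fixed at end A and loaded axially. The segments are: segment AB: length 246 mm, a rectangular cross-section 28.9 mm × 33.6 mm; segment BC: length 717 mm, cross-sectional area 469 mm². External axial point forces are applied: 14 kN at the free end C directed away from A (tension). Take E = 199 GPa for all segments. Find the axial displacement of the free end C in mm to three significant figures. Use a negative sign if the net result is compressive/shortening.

Internal axial forces (sectioning from the free end, tension +): N_BC = 14 kN, N_AB = 14 kN.
A_AB = 971 mm².
δ_AB = 14000·246/(971·199000) = 0.01782 mm
δ_BC = 14000·717/(469·199000) = 0.1076 mm
δ = Σδ_i = 0.1254 mm.

0.125 mm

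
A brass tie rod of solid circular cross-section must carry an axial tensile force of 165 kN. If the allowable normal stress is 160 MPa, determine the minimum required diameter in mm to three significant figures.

36.2 mm

Required area A ≥ P/σ_allow = 165000/160 = 1031 mm².
For a solid circular section, d ≥ √(4A/π) = 36.24 mm.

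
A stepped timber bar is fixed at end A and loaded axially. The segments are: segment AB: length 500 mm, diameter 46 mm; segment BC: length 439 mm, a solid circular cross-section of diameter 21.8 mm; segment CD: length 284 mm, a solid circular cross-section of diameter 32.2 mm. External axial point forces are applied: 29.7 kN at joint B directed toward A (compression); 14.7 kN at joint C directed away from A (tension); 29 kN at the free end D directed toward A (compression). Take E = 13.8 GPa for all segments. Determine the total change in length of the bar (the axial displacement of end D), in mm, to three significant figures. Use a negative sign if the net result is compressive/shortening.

-2.91 mm

Internal axial forces (sectioning from the free end, tension +): N_CD = -29 kN, N_BC = -14.3 kN, N_AB = -44 kN.
A_AB = 1662 mm².
A_BC = 373.3 mm².
A_CD = 814.3 mm².
δ_AB = -44000·500/(1662·13800) = -0.9593 mm
δ_BC = -14300·439/(373.3·13800) = -1.219 mm
δ_CD = -29000·284/(814.3·13800) = -0.7329 mm
δ = Σδ_i = -2.911 mm.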